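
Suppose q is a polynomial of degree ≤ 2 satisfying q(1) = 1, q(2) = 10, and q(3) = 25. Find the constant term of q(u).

-2

Write q(u) = au^2 + bu + c. Substituting each data point gives a linear system:
  a + b + c = 1
  4a + 2b + c = 10
  9a + 3b + c = 25
Solving the system yields a = 3, b = 0, c = -2.
So q(u) = 3u² - 2.
The constant term is -2.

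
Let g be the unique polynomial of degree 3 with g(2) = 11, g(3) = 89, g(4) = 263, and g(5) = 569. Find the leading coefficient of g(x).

6

Write g(x) = ax^3 + bx^2 + cx + d. Substituting each data point gives a linear system:
  8a + 4b + 2c + d = 11
  27a + 9b + 3c + d = 89
  64a + 16b + 4c + d = 263
  125a + 25b + 5c + d = 569
Solving the system yields a = 6, b = -6, c = -6, d = -1.
So g(x) = 6x^3 - 6x^2 - 6x - 1.
The leading coefficient is 6.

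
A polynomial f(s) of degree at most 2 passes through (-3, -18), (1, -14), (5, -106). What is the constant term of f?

-6

Write f(s) = as^2 + bs + c. Substituting each data point gives a linear system:
  9a - 3b + c = -18
  a + b + c = -14
  25a + 5b + c = -106
Solving the system yields a = -3, b = -5, c = -6.
So f(s) = -3s^2 - 5s - 6.
The constant term is -6.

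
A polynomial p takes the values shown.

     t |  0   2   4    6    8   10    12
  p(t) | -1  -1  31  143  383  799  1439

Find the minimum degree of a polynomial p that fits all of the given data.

3

Forward differences of the values at t = 0, 2, 4, 6, 8, 10, 12:
  p  : -1  -1  31  143  383  799  1439
  Δ  : 0  32  112  240  416  640
  Δ^2: 32  80  128  176  224
  Δ^3: 48  48  48  48
  Δ^4: 0  0  0
  Δ^5: 0  0
  Δ^6: 0
The third differences are constant (48) and nonzero, while all higher differences vanish, so the minimal degree is 3.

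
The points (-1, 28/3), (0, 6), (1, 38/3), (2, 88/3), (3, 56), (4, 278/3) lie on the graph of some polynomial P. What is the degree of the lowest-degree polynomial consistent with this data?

Forward differences of the values at u = -1, 0, 1, 2, 3, 4:
  P  : 28/3  6  38/3  88/3  56  278/3
  Δ  : -10/3  20/3  50/3  80/3  110/3
  Δ^2: 10  10  10  10
  Δ^3: 0  0  0
  Δ^4: 0  0
  Δ^5: 0
The second differences are constant (10) and nonzero, while all higher differences vanish, so the minimal degree is 2.

2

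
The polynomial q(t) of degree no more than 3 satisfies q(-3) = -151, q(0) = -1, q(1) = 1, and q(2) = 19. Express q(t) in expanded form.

q(t) = 4t^3 - 4t^2 + 2t - 1

Write q(t) = at^3 + bt^2 + ct + d. Substituting each data point gives a linear system:
  -27a + 9b - 3c + d = -151
  d = -1
  a + b + c + d = 1
  8a + 4b + 2c + d = 19
Solving the system yields a = 4, b = -4, c = 2, d = -1.
So q(t) = 4t^3 - 4t^2 + 2t - 1.
Check: q(-3) = -151. ✓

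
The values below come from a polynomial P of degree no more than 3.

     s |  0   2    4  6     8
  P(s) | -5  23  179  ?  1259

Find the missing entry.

559

On equispaced nodes a degree-3 polynomial has vanishing fourth forward difference, so
  P(0) - 4·P(2) + 6·P(4) - 4·P(6) + P(8) = 0.
Substituting the known values and solving for P(6):
  -4·P(6) = -2236
  P(6) = 559.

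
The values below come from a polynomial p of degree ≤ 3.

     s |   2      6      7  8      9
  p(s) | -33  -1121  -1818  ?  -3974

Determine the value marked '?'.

-2757

The 4 known points determine the degree-3 polynomial uniquely.
Write p(s) = as^3 + bs^2 + cs + d. Substituting each data point gives a linear system:
  8a + 4b + 2c + d = -33
  216a + 36b + 6c + d = -1121
  343a + 49b + 7c + d = -1818
  729a + 81b + 9c + d = -3974
Solving the system yields a = -6, b = 5, c = 0, d = -5.
So p(s) = -6s³ + 5s² - 5.
Then p(8) = -2757.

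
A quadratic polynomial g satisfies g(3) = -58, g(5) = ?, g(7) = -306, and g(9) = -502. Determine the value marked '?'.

On equispaced nodes a degree-2 polynomial has vanishing third forward difference, so
  - g(3) + 3·g(5) - 3·g(7) + g(9) = 0.
Substituting the known values and solving for g(5):
  3·g(5) = -474
  g(5) = -158.

-158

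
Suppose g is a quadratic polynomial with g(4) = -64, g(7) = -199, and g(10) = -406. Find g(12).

-584

Write g(x) = ax^2 + bx + c. Substituting each data point gives a linear system:
  16a + 4b + c = -64
  49a + 7b + c = -199
  100a + 10b + c = -406
Solving the system yields a = -4, b = -1, c = 4.
So g(x) = -4x² - x + 4.
Then g(12) = -584.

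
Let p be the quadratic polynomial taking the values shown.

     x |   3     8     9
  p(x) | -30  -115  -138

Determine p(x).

Using the Lagrange interpolation formula with nodes 3, 8, 9:
  L_0(x) = (x - 8)(x - 9) / 30
  L_1(x) = (x - 3)(x - 9) / -5
  L_2(x) = (x - 3)(x - 8) / 6
Then p(x) = -30·L_0(x) - 115·L_1(x) - 138·L_2(x).
Expanding and collecting terms gives p(x) = -x² - 6x - 3.
Check: p(3) = -30. ✓

p(x) = -x^2 - 6x - 3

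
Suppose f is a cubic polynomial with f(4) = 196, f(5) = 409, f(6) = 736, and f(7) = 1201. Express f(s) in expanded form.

Using the Lagrange interpolation formula with nodes 4, 5, 6, 7:
  L_0(s) = (s - 5)(s - 6)(s - 7) / -6
  L_1(s) = (s - 4)(s - 6)(s - 7) / 2
  L_2(s) = (s - 4)(s - 5)(s - 7) / -2
  L_3(s) = (s - 4)(s - 5)(s - 6) / 6
Then f(s) = 196·L_0(s) + 409·L_1(s) + 736·L_2(s) + 1201·L_3(s).
Expanding and collecting terms gives f(s) = 4s^3 - 3s^2 - 4s + 4.
Check: f(4) = 196. ✓

f(s) = 4s^3 - 3s^2 - 4s + 4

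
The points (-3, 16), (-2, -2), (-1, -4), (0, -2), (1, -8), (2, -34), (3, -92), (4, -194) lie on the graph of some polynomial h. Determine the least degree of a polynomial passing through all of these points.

3

Forward differences of the values at s = -3, -2, -1, 0, 1, 2, 3, 4:
  h  : 16  -2  -4  -2  -8  -34  -92  -194
  Δ  : -18  -2  2  -6  -26  -58  -102
  Δ^2: 16  4  -8  -20  -32  -44
  Δ^3: -12  -12  -12  -12  -12
  Δ^4: 0  0  0  0
  Δ^5: 0  0  0
  Δ^6: 0  0
  Δ^7: 0
The third differences are constant (-12) and nonzero, while all higher differences vanish, so the minimal degree is 3.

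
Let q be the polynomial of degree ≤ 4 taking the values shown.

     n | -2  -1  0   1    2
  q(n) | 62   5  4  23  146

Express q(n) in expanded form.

Using the Lagrange interpolation formula with nodes -2, -1, 0, 1, 2:
  L_0(n) = (n + 1)n(n - 1)(n - 2) / 24
  L_1(n) = (n + 2)n(n - 1)(n - 2) / -6
  L_2(n) = (n + 2)(n + 1)(n - 1)(n - 2) / 4
  L_3(n) = (n + 2)(n + 1)n(n - 2) / -6
  L_4(n) = (n + 2)(n + 1)n(n - 1) / 24
Then q(n) = 62·L_0(n) + 5·L_1(n) + 4·L_2(n) + 23·L_3(n) + 146·L_4(n).
Expanding and collecting terms gives q(n) = 5n⁴ + 4n³ + 5n² + 5n + 4.
Check: q(2) = 146. ✓

q(n) = 5n^4 + 4n^3 + 5n^2 + 5n + 4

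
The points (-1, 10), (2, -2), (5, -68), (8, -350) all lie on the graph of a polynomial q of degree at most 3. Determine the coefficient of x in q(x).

Write q(x) = ax^3 + bx^2 + cx + d. Substituting each data point gives a linear system:
  -a + b - c + d = 10
  8a + 4b + 2c + d = -2
  125a + 25b + 5c + d = -68
  512a + 64b + 8c + d = -350
Solving the system yields a = -1, b = 3, c = -4, d = 2.
So q(x) = -x³ + 3x² - 4x + 2.
The coefficient of x is -4.

-4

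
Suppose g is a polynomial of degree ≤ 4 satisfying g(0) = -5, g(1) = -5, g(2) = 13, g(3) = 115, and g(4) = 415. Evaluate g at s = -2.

Forward differences of the values at s = 0, 1, 2, 3, 4:
  g  : -5  -5  13  115  415
  Δ  : 0  18  102  300
  Δ^2: 18  84  198
  Δ^3: 66  114
  Δ^4: 48
The fourth differences are constant, confirming degree 4.
Interpolating (Newton forward form) and evaluating at s = -2 gives g(-2) = 25.

25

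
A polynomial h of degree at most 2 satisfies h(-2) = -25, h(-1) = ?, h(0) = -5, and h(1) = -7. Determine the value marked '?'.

On equispaced nodes a degree-2 polynomial has vanishing third forward difference, so
  - h(-2) + 3·h(-1) - 3·h(0) + h(1) = 0.
Substituting the known values and solving for h(-1):
  3·h(-1) = -33
  h(-1) = -11.

-11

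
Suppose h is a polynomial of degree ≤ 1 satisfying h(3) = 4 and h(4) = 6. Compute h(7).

12

Write h(x) = ax + b. Substituting each data point gives a linear system:
  3a + b = 4
  4a + b = 6
Solving the system yields a = 2, b = -2.
So h(x) = 2x - 2.
Then h(7) = 12.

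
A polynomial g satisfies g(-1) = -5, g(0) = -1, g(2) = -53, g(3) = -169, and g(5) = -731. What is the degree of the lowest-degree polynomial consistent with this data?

Divided differences on the nodes -1, 0, 2, 3, 5:
  order 0: -5  -1  -53  -169  -731
  order 1: 4  -26  -116  -281
  order 2: -10  -30  -55
  order 3: -5  -5
  order 4: 0
The order-3 divided differences are all -5 (nonzero) and every higher order vanishes, so the data lies on a polynomial of degree exactly 3.

3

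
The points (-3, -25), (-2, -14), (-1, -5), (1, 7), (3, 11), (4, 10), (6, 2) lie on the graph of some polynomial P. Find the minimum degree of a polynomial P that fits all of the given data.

2

Divided differences on the nodes -3, -2, -1, 1, 3, 4, 6:
  order 0: -25  -14  -5  7  11  10  2
  order 1: 11  9  6  2  -1  -4
  order 2: -1  -1  -1  -1  -1
  order 3: 0  0  0  0
  order 4: 0  0  0
  order 5: 0  0
  order 6: 0
The order-2 divided differences are all -1 (nonzero) and every higher order vanishes, so the data lies on a polynomial of degree exactly 2.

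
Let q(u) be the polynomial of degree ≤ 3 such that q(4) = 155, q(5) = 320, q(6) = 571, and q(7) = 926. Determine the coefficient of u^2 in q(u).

-2

Write q(u) = au^3 + bu^2 + cu + d. Substituting each data point gives a linear system:
  64a + 16b + 4c + d = 155
  125a + 25b + 5c + d = 320
  216a + 36b + 6c + d = 571
  343a + 49b + 7c + d = 926
Solving the system yields a = 3, b = -2, c = 0, d = -5.
So q(u) = 3u^3 - 2u^2 - 5.
The coefficient of u^2 is -2.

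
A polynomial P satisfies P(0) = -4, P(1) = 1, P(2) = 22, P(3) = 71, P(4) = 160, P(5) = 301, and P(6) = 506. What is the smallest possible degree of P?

3

Forward differences of the values at t = 0, 1, 2, 3, 4, 5, 6:
  P  : -4  1  22  71  160  301  506
  Δ  : 5  21  49  89  141  205
  Δ^2: 16  28  40  52  64
  Δ^3: 12  12  12  12
  Δ^4: 0  0  0
  Δ^5: 0  0
  Δ^6: 0
The third differences are constant (12) and nonzero, while all higher differences vanish, so the minimal degree is 3.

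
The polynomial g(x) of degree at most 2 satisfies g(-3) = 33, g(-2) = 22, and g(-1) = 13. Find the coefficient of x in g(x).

-6

Write g(x) = ax^2 + bx + c. Substituting each data point gives a linear system:
  9a - 3b + c = 33
  4a - 2b + c = 22
  a - b + c = 13
Solving the system yields a = 1, b = -6, c = 6.
So g(x) = x^2 - 6x + 6.
The coefficient of x is -6.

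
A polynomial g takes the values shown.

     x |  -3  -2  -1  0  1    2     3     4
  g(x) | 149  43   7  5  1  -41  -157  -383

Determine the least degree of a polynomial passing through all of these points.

3

Forward differences of the values at x = -3, -2, -1, 0, 1, 2, 3, 4:
  g  : 149  43  7  5  1  -41  -157  -383
  Δ  : -106  -36  -2  -4  -42  -116  -226
  Δ^2: 70  34  -2  -38  -74  -110
  Δ^3: -36  -36  -36  -36  -36
  Δ^4: 0  0  0  0
  Δ^5: 0  0  0
  Δ^6: 0  0
  Δ^7: 0
The third differences are constant (-36) and nonzero, while all higher differences vanish, so the minimal degree is 3.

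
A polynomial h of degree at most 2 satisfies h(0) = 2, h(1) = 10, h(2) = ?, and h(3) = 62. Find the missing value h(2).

30

The 3 known points determine the degree-2 polynomial uniquely.
Write h(u) = au^2 + bu + c. Substituting each data point gives a linear system:
  c = 2
  a + b + c = 10
  9a + 3b + c = 62
Solving the system yields a = 6, b = 2, c = 2.
So h(u) = 6u^2 + 2u + 2.
Then h(2) = 30.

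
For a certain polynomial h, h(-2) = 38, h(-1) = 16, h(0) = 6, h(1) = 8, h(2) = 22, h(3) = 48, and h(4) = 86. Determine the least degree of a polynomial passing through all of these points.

2

Forward differences of the values at t = -2, -1, 0, 1, 2, 3, 4:
  h  : 38  16  6  8  22  48  86
  Δ  : -22  -10  2  14  26  38
  Δ^2: 12  12  12  12  12
  Δ^3: 0  0  0  0
  Δ^4: 0  0  0
  Δ^5: 0  0
  Δ^6: 0
The second differences are constant (12) and nonzero, while all higher differences vanish, so the minimal degree is 2.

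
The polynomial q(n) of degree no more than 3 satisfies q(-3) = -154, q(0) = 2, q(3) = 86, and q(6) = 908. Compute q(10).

Forward differences of the values at n = -3, 0, 3, 6:
  q  : -154  2  86  908
  Δ  : 156  84  822
  Δ^2: -72  738
  Δ^3: 810
The third differences are constant, confirming degree 3.
Interpolating (Newton forward form) and evaluating at n = 10 gives q(10) = 4552.

4552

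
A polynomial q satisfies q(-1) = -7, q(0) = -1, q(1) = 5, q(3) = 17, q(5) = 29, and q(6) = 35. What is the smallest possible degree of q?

Divided differences on the nodes -1, 0, 1, 3, 5, 6:
  order 0: -7  -1  5  17  29  35
  order 1: 6  6  6  6  6
  order 2: 0  0  0  0
  order 3: 0  0  0
  order 4: 0  0
  order 5: 0
The order-1 divided differences are all 6 (nonzero) and every higher order vanishes, so the data lies on a polynomial of degree exactly 1.

1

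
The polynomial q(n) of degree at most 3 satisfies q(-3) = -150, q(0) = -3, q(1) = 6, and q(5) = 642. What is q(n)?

Using the Lagrange interpolation formula with nodes -3, 0, 1, 5:
  L_0(n) = n(n - 1)(n - 5) / -96
  L_1(n) = (n + 3)(n - 1)(n - 5) / 15
  L_2(n) = (n + 3)n(n - 5) / -16
  L_3(n) = (n + 3)n(n - 1) / 160
Then q(n) = -150·L_0(n) - 3·L_1(n) + 6·L_2(n) + 642·L_3(n).
Expanding and collecting terms gives q(n) = 5n^3 + 4n - 3.
Check: q(5) = 642. ✓

q(n) = 5n^3 + 4n - 3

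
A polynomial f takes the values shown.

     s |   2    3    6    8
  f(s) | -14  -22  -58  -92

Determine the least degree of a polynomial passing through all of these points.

Divided differences on the nodes 2, 3, 6, 8:
  order 0: -14  -22  -58  -92
  order 1: -8  -12  -17
  order 2: -1  -1
  order 3: 0
The order-2 divided differences are all -1 (nonzero) and every higher order vanishes, so the data lies on a polynomial of degree exactly 2.

2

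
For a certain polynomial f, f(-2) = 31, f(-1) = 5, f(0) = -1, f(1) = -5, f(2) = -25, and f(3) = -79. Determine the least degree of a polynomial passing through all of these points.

3

Forward differences of the values at t = -2, -1, 0, 1, 2, 3:
  f  : 31  5  -1  -5  -25  -79
  Δ  : -26  -6  -4  -20  -54
  Δ^2: 20  2  -16  -34
  Δ^3: -18  -18  -18
  Δ^4: 0  0
  Δ^5: 0
The third differences are constant (-18) and nonzero, while all higher differences vanish, so the minimal degree is 3.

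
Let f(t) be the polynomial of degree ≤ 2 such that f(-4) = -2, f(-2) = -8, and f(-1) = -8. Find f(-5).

4

Write f(t) = at^2 + bt + c. Substituting each data point gives a linear system:
  16a - 4b + c = -2
  4a - 2b + c = -8
  a - b + c = -8
Solving the system yields a = 1, b = 3, c = -6.
So f(t) = t^2 + 3t - 6.
Then f(-5) = 4.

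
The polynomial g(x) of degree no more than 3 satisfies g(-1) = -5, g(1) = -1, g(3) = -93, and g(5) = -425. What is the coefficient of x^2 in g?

Write g(x) = ax^3 + bx^2 + cx + d. Substituting each data point gives a linear system:
  -a + b - c + d = -5
  a + b + c + d = -1
  27a + 9b + 3c + d = -93
  125a + 25b + 5c + d = -425
Solving the system yields a = -3, b = -3, c = 5, d = 0.
So g(x) = -3x³ - 3x² + 5x.
The coefficient of x^2 is -3.

-3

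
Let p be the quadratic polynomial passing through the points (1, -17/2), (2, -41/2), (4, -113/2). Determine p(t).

Using the Lagrange interpolation formula with nodes 1, 2, 4:
  L_0(t) = (t - 2)(t - 4) / 3
  L_1(t) = (t - 1)(t - 4) / -2
  L_2(t) = (t - 1)(t - 2) / 6
Then p(t) = -17/2·L_0(t) - 41/2·L_1(t) - 113/2·L_2(t).
Expanding and collecting terms gives p(t) = -2t² - 6t - 1/2.
Check: p(2) = -41/2. ✓

p(t) = -2t^2 - 6t - 1/2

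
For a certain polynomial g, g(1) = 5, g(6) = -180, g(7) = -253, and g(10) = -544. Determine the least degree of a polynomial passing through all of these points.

2

Divided differences on the nodes 1, 6, 7, 10:
  order 0: 5  -180  -253  -544
  order 1: -37  -73  -97
  order 2: -6  -6
  order 3: 0
The order-2 divided differences are all -6 (nonzero) and every higher order vanishes, so the data lies on a polynomial of degree exactly 2.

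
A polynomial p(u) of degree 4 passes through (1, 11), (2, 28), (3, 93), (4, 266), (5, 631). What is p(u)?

Write p(u) = au^4 + bu^3 + cu^2 + du + e. Substituting each data point gives a linear system:
  a + b + c + d + e = 11
  16a + 8b + 4c + 2d + e = 28
  81a + 27b + 9c + 3d + e = 93
  256a + 64b + 16c + 4d + e = 266
  625a + 125b + 25c + 5d + e = 631
Solving the system yields a = 1, b = 0, c = -1, d = 5, e = 6.
So p(u) = u^4 - u^2 + 5u + 6.
Check: p(5) = 631. ✓

p(u) = u^4 - u^2 + 5u + 6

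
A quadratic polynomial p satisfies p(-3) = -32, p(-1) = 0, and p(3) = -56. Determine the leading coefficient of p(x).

-5

Write p(x) = ax^2 + bx + c. Substituting each data point gives a linear system:
  9a - 3b + c = -32
  a - b + c = 0
  9a + 3b + c = -56
Solving the system yields a = -5, b = -4, c = 1.
So p(x) = -5x^2 - 4x + 1.
The leading coefficient is -5.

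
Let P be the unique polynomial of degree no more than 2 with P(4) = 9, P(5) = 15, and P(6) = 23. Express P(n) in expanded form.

P(n) = n^2 - 3n + 5

Using the Lagrange interpolation formula with nodes 4, 5, 6:
  L_0(n) = (n - 5)(n - 6) / 2
  L_1(n) = (n - 4)(n - 6) / -1
  L_2(n) = (n - 4)(n - 5) / 2
Then P(n) = 9·L_0(n) + 15·L_1(n) + 23·L_2(n).
Expanding and collecting terms gives P(n) = n² - 3n + 5.
Check: P(6) = 23. ✓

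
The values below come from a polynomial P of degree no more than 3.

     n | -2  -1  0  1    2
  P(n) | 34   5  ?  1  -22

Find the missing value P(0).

2

On equispaced nodes a degree-3 polynomial has vanishing fourth forward difference, so
  P(-2) - 4·P(-1) + 6·P(0) - 4·P(1) + P(2) = 0.
Substituting the known values and solving for P(0):
  6·P(0) = 12
  P(0) = 2.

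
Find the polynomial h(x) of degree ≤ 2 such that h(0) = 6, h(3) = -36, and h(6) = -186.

h(x) = -6x^2 + 4x + 6

Write h(x) = ax^2 + bx + c. Substituting each data point gives a linear system:
  c = 6
  9a + 3b + c = -36
  36a + 6b + c = -186
Solving the system yields a = -6, b = 4, c = 6.
So h(x) = -6x^2 + 4x + 6.
Check: h(0) = 6. ✓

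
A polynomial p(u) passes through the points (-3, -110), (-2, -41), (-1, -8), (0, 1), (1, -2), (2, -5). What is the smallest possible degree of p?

Forward differences of the values at u = -3, -2, -1, 0, 1, 2:
  p  : -110  -41  -8  1  -2  -5
  Δ  : 69  33  9  -3  -3
  Δ^2: -36  -24  -12  0
  Δ^3: 12  12  12
  Δ^4: 0  0
  Δ^5: 0
The third differences are constant (12) and nonzero, while all higher differences vanish, so the minimal degree is 3.

3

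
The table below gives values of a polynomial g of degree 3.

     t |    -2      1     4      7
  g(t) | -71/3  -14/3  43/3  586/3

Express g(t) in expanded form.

g(t) = t^3 - 3t^2 + (1/3)t - 3

Using the Lagrange interpolation formula with nodes -2, 1, 4, 7:
  L_0(t) = (t - 1)(t - 4)(t - 7) / -162
  L_1(t) = (t + 2)(t - 4)(t - 7) / 54
  L_2(t) = (t + 2)(t - 1)(t - 7) / -54
  L_3(t) = (t + 2)(t - 1)(t - 4) / 162
Then g(t) = -71/3·L_0(t) - 14/3·L_1(t) + 43/3·L_2(t) + 586/3·L_3(t).
Expanding and collecting terms gives g(t) = t^3 - 3t^2 + (1/3)t - 3.
Check: g(1) = -14/3. ✓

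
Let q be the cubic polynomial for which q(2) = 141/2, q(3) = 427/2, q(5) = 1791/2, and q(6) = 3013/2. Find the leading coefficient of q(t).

6

Write q(t) = at^3 + bt^2 + ct + d. Substituting each data point gives a linear system:
  8a + 4b + 2c + d = 141/2
  27a + 9b + 3c + d = 427/2
  125a + 25b + 5c + d = 1791/2
  216a + 36b + 6c + d = 3013/2
Solving the system yields a = 6, b = 6, c = -1, d = 1/2.
So q(t) = 6t³ + 6t² - t + 1/2.
The leading coefficient is 6.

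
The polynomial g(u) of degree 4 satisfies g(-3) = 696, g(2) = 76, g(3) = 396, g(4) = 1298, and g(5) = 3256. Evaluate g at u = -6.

Using the Lagrange interpolation formula with nodes -3, 2, 3, 4, 5:
  L_0(u) = (u - 2)(u - 3)(u - 4)(u - 5) / 1680
  L_1(u) = (u + 3)(u - 3)(u - 4)(u - 5) / -30
  L_2(u) = (u + 3)(u - 2)(u - 4)(u - 5) / 12
  L_3(u) = (u + 3)(u - 2)(u - 3)(u - 5) / -14
  L_4(u) = (u + 3)(u - 2)(u - 3)(u - 4) / 48
Then g(u) = 696·L_0(u) + 76·L_1(u) + 396·L_2(u) + 1298·L_3(u) + 3256·L_4(u).
Expanding and collecting terms gives g(u) = 6u⁴ - 5u³ + 6u² - 5u + 6.
Evaluating at u = -6: g(-6) = 9108.

9108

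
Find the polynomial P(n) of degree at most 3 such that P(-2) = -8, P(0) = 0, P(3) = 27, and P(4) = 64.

Write P(n) = an^3 + bn^2 + cn + d. Substituting each data point gives a linear system:
  -8a + 4b - 2c + d = -8
  d = 0
  27a + 9b + 3c + d = 27
  64a + 16b + 4c + d = 64
Solving the system yields a = 1, b = 0, c = 0, d = 0.
So P(n) = n³.
Check: P(4) = 64. ✓

P(n) = n^3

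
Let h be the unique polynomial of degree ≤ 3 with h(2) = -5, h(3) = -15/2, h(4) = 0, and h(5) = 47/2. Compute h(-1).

Forward differences of the values at n = 2, 3, 4, 5:
  h  : -5  -15/2  0  47/2
  Δ  : -5/2  15/2  47/2
  Δ^2: 10  16
  Δ^3: 6
The third differences are constant, confirming degree 3.
Interpolating (Newton forward form) and evaluating at n = -1 gives h(-1) = 5/2.

5/2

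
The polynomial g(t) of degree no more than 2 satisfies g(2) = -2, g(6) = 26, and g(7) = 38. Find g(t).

g(t) = t^2 - t - 4

Using the Lagrange interpolation formula with nodes 2, 6, 7:
  L_0(t) = (t - 6)(t - 7) / 20
  L_1(t) = (t - 2)(t - 7) / -4
  L_2(t) = (t - 2)(t - 6) / 5
Then g(t) = -2·L_0(t) + 26·L_1(t) + 38·L_2(t).
Expanding and collecting terms gives g(t) = t^2 - t - 4.
Check: g(6) = 26. ✓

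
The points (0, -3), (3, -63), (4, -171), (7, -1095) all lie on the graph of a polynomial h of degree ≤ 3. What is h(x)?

Write h(x) = ax^3 + bx^2 + cx + d. Substituting each data point gives a linear system:
  d = -3
  27a + 9b + 3c + d = -63
  64a + 16b + 4c + d = -171
  343a + 49b + 7c + d = -1095
Solving the system yields a = -4, b = 6, c = -2, d = -3.
So h(x) = -4x³ + 6x² - 2x - 3.
Check: h(0) = -3. ✓

h(x) = -4x^3 + 6x^2 - 2x - 3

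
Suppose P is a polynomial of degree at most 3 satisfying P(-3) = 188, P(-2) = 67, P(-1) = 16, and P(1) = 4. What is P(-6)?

1271

Write P(x) = ax^3 + bx^2 + cx + d. Substituting each data point gives a linear system:
  -27a + 9b - 3c + d = 188
  -8a + 4b - 2c + d = 67
  -a + b - c + d = 16
  a + b + c + d = 4
Solving the system yields a = -5, b = 5, c = -1, d = 5.
So P(x) = -5x³ + 5x² - x + 5.
Then P(-6) = 1271.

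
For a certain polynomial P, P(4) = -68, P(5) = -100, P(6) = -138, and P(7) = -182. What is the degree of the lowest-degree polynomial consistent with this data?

2

Forward differences of the values at t = 4, 5, 6, 7:
  P  : -68  -100  -138  -182
  Δ  : -32  -38  -44
  Δ^2: -6  -6
  Δ^3: 0
The second differences are constant (-6) and nonzero, while all higher differences vanish, so the minimal degree is 2.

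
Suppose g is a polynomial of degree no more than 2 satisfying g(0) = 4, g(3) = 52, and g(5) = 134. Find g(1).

Using the Lagrange interpolation formula with nodes 0, 3, 5:
  L_0(u) = (u - 3)(u - 5) / 15
  L_1(u) = u(u - 5) / -6
  L_2(u) = u(u - 3) / 10
Then g(u) = 4·L_0(u) + 52·L_1(u) + 134·L_2(u).
Expanding and collecting terms gives g(u) = 5u^2 + u + 4.
Evaluating at u = 1: g(1) = 10.

10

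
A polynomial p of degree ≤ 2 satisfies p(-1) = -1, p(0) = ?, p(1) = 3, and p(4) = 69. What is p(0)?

-3

The 3 known points determine the degree-2 polynomial uniquely.
Write p(s) = as^2 + bs + c. Substituting each data point gives a linear system:
  a - b + c = -1
  a + b + c = 3
  16a + 4b + c = 69
Solving the system yields a = 4, b = 2, c = -3.
So p(s) = 4s^2 + 2s - 3.
Then p(0) = -3.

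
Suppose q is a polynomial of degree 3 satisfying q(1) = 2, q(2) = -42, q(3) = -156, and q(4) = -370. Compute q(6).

-1218

Write q(t) = at^3 + bt^2 + ct + d. Substituting each data point gives a linear system:
  a + b + c + d = 2
  8a + 4b + 2c + d = -42
  27a + 9b + 3c + d = -156
  64a + 16b + 4c + d = -370
Solving the system yields a = -5, b = -5, c = 6, d = 6.
So q(t) = -5t^3 - 5t^2 + 6t + 6.
Then q(6) = -1218.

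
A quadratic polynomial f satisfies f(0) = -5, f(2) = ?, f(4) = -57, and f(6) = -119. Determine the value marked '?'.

On equispaced nodes a degree-2 polynomial has vanishing third forward difference, so
  - f(0) + 3·f(2) - 3·f(4) + f(6) = 0.
Substituting the known values and solving for f(2):
  3·f(2) = -57
  f(2) = -19.

-19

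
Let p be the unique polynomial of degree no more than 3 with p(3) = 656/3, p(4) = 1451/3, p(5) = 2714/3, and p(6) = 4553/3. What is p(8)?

10391/3

Using the Lagrange interpolation formula with nodes 3, 4, 5, 6:
  L_0(x) = (x - 4)(x - 5)(x - 6) / -6
  L_1(x) = (x - 3)(x - 5)(x - 6) / 2
  L_2(x) = (x - 3)(x - 4)(x - 6) / -2
  L_3(x) = (x - 3)(x - 4)(x - 5) / 6
Then p(x) = 656/3·L_0(x) + 1451/3·L_1(x) + 2714/3·L_2(x) + 4553/3·L_3(x).
Expanding and collecting terms gives p(x) = 6x^3 + 6x^2 + x - 1/3.
Evaluating at x = 8: p(8) = 10391/3.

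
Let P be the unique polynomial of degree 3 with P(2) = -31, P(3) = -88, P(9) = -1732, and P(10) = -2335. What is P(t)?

Using the Lagrange interpolation formula with nodes 2, 3, 9, 10:
  L_0(t) = (t - 3)(t - 9)(t - 10) / -56
  L_1(t) = (t - 2)(t - 9)(t - 10) / 42
  L_2(t) = (t - 2)(t - 3)(t - 10) / -42
  L_3(t) = (t - 2)(t - 3)(t - 9) / 56
Then P(t) = -31·L_0(t) - 88·L_1(t) - 1732·L_2(t) - 2335·L_3(t).
Expanding and collecting terms gives P(t) = -2t³ - 3t² - 4t + 5.
Check: P(2) = -31. ✓

P(t) = -2t^3 - 3t^2 - 4t + 5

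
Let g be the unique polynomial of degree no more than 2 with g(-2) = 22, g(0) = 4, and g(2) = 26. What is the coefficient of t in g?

Write g(t) = at^2 + bt + c. Substituting each data point gives a linear system:
  4a - 2b + c = 22
  c = 4
  4a + 2b + c = 26
Solving the system yields a = 5, b = 1, c = 4.
So g(t) = 5t^2 + t + 4.
The coefficient of t is 1.

1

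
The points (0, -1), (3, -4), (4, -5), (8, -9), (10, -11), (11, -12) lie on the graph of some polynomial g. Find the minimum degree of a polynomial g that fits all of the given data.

1

Divided differences on the nodes 0, 3, 4, 8, 10, 11:
  order 0: -1  -4  -5  -9  -11  -12
  order 1: -1  -1  -1  -1  -1
  order 2: 0  0  0  0
  order 3: 0  0  0
  order 4: 0  0
  order 5: 0
The order-1 divided differences are all -1 (nonzero) and every higher order vanishes, so the data lies on a polynomial of degree exactly 1.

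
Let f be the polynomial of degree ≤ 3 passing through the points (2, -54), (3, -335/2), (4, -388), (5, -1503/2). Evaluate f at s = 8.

-3060

Forward differences of the values at s = 2, 3, 4, 5:
  f  : -54  -335/2  -388  -1503/2
  Δ  : -227/2  -441/2  -727/2
  Δ^2: -107  -143
  Δ^3: -36
The third differences are constant, confirming degree 3.
Interpolating (Newton forward form) and evaluating at s = 8 gives f(8) = -3060.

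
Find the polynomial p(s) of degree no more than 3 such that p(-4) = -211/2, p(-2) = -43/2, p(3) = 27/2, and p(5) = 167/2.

p(s) = s^3 - 2s^2 + 2s - 3/2

Using the Lagrange interpolation formula with nodes -4, -2, 3, 5:
  L_0(s) = (s + 2)(s - 3)(s - 5) / -126
  L_1(s) = (s + 4)(s - 3)(s - 5) / 70
  L_2(s) = (s + 4)(s + 2)(s - 5) / -70
  L_3(s) = (s + 4)(s + 2)(s - 3) / 126
Then p(s) = -211/2·L_0(s) - 43/2·L_1(s) + 27/2·L_2(s) + 167/2·L_3(s).
Expanding and collecting terms gives p(s) = s^3 - 2s^2 + 2s - 3/2.
Check: p(5) = 167/2. ✓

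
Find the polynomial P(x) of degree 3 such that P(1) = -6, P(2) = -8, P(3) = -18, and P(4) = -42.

P(x) = -x^3 + 2x^2 - x - 6

Write P(x) = ax^3 + bx^2 + cx + d. Substituting each data point gives a linear system:
  a + b + c + d = -6
  8a + 4b + 2c + d = -8
  27a + 9b + 3c + d = -18
  64a + 16b + 4c + d = -42
Solving the system yields a = -1, b = 2, c = -1, d = -6.
So P(x) = -x^3 + 2x^2 - x - 6.
Check: P(4) = -42. ✓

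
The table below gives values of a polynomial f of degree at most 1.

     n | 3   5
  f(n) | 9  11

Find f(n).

Using the Lagrange interpolation formula with nodes 3, 5:
  L_0(n) = (n - 5) / -2
  L_1(n) = (n - 3) / 2
Then f(n) = 9·L_0(n) + 11·L_1(n).
Expanding and collecting terms gives f(n) = n + 6.
Check: f(3) = 9. ✓

f(n) = n + 6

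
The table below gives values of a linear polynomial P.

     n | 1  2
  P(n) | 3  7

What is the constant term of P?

Write P(n) = an + b. Substituting each data point gives a linear system:
  a + b = 3
  2a + b = 7
Solving the system yields a = 4, b = -1.
So P(n) = 4n - 1.
The constant term is -1.

-1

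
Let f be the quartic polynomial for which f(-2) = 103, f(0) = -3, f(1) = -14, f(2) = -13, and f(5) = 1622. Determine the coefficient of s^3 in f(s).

Write f(s) = as^4 + bs^3 + cs^2 + ds + e. Substituting each data point gives a linear system:
  16a - 8b + 4c - 2d + e = 103
  e = -3
  a + b + c + d + e = -14
  16a + 8b + 4c + 2d + e = -13
  625a + 125b + 25c + 5d + e = 1622
Solving the system yields a = 4, b = -6, c = -4, d = -5, e = -3.
So f(s) = 4s^4 - 6s^3 - 4s^2 - 5s - 3.
The coefficient of s^3 is -6.

-6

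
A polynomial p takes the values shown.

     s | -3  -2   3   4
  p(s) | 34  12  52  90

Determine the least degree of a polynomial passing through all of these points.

Divided differences on the nodes -3, -2, 3, 4:
  order 0: 34  12  52  90
  order 1: -22  8  38
  order 2: 5  5
  order 3: 0
The order-2 divided differences are all 5 (nonzero) and every higher order vanishes, so the data lies on a polynomial of degree exactly 2.

2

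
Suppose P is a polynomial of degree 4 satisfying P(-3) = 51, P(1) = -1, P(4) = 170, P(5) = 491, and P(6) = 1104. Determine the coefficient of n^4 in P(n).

Write P(n) = an^4 + bn^3 + cn^2 + dn + e. Substituting each data point gives a linear system:
  81a - 27b + 9c - 3d + e = 51
  a + b + c + d + e = -1
  256a + 64b + 16c + 4d + e = 170
  625a + 125b + 25c + 5d + e = 491
  1296a + 216b + 36c + 6d + e = 1104
Solving the system yields a = 1, b = 0, c = -5, d = -3, e = 6.
So P(n) = n⁴ - 5n² - 3n + 6.
The leading coefficient is 1.

1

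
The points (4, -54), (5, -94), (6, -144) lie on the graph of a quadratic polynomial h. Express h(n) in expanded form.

Write h(n) = an^2 + bn + c. Substituting each data point gives a linear system:
  16a + 4b + c = -54
  25a + 5b + c = -94
  36a + 6b + c = -144
Solving the system yields a = -5, b = 5, c = 6.
So h(n) = -5n² + 5n + 6.
Check: h(5) = -94. ✓

h(n) = -5n^2 + 5n + 6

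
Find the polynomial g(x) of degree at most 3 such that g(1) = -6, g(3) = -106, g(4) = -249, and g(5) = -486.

Using the Lagrange interpolation formula with nodes 1, 3, 4, 5:
  L_0(x) = (x - 3)(x - 4)(x - 5) / -24
  L_1(x) = (x - 1)(x - 4)(x - 5) / 4
  L_2(x) = (x - 1)(x - 3)(x - 5) / -3
  L_3(x) = (x - 1)(x - 3)(x - 4) / 8
Then g(x) = -6·L_0(x) - 106·L_1(x) - 249·L_2(x) - 486·L_3(x).
Expanding and collecting terms gives g(x) = -4x^3 + x^2 - 2x - 1.
Check: g(1) = -6. ✓

g(x) = -4x^3 + x^2 - 2x - 1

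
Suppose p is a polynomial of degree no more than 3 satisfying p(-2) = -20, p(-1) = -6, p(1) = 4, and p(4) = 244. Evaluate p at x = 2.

Write p(x) = ax^3 + bx^2 + cx + d. Substituting each data point gives a linear system:
  -8a + 4b - 2c + d = -20
  -a + b - c + d = -6
  a + b + c + d = 4
  64a + 16b + 4c + d = 244
Solving the system yields a = 3, b = 3, c = 2, d = -4.
So p(x) = 3x³ + 3x² + 2x - 4.
Then p(2) = 36.

36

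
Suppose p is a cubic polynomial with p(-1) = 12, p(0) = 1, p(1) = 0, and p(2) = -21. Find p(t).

p(t) = -5t^3 + 5t^2 - t + 1

Write p(t) = at^3 + bt^2 + ct + d. Substituting each data point gives a linear system:
  -a + b - c + d = 12
  d = 1
  a + b + c + d = 0
  8a + 4b + 2c + d = -21
Solving the system yields a = -5, b = 5, c = -1, d = 1.
So p(t) = -5t^3 + 5t^2 - t + 1.
Check: p(1) = 0. ✓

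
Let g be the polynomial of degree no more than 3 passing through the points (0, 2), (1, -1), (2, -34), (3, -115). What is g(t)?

Write g(t) = at^3 + bt^2 + ct + d. Substituting each data point gives a linear system:
  d = 2
  a + b + c + d = -1
  8a + 4b + 2c + d = -34
  27a + 9b + 3c + d = -115
Solving the system yields a = -3, b = -6, c = 6, d = 2.
So g(t) = -3t^3 - 6t^2 + 6t + 2.
Check: g(1) = -1. ✓

g(t) = -3t^3 - 6t^2 + 6t + 2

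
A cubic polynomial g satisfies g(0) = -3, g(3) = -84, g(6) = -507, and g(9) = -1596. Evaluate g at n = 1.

-12

Forward differences of the values at n = 0, 3, 6, 9:
  g  : -3  -84  -507  -1596
  Δ  : -81  -423  -1089
  Δ^2: -342  -666
  Δ^3: -324
The third differences are constant, confirming degree 3.
Interpolating (Newton forward form) and evaluating at n = 1 gives g(1) = -12.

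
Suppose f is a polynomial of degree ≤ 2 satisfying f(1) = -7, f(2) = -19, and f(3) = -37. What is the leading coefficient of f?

-3

Write f(x) = ax^2 + bx + c. Substituting each data point gives a linear system:
  a + b + c = -7
  4a + 2b + c = -19
  9a + 3b + c = -37
Solving the system yields a = -3, b = -3, c = -1.
So f(x) = -3x^2 - 3x - 1.
The leading coefficient is -3.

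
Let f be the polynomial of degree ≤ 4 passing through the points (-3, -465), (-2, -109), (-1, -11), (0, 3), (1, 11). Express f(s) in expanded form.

Write f(s) = as^4 + bs^3 + cs^2 + ds + e. Substituting each data point gives a linear system:
  81a - 27b + 9c - 3d + e = -465
  16a - 8b + 4c - 2d + e = -109
  a - b + c - d + e = -11
  e = 3
  a + b + c + d + e = 11
Solving the system yields a = -4, b = 5, c = 1, d = 6, e = 3.
So f(s) = -4s⁴ + 5s³ + s² + 6s + 3.
Check: f(0) = 3. ✓

f(s) = -4s^4 + 5s^3 + s^2 + 6s + 3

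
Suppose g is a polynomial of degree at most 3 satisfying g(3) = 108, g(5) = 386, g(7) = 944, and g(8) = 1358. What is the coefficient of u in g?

1

Write g(u) = au^3 + bu^2 + cu + d. Substituting each data point gives a linear system:
  27a + 9b + 3c + d = 108
  125a + 25b + 5c + d = 386
  343a + 49b + 7c + d = 944
  512a + 64b + 8c + d = 1358
Solving the system yields a = 2, b = 5, c = 1, d = 6.
So g(u) = 2u^3 + 5u^2 + u + 6.
The coefficient of u is 1.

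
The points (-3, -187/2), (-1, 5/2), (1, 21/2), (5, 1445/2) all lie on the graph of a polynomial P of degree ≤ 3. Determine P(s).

P(s) = 5s^3 + 4s^2 - s + 5/2

Using the Lagrange interpolation formula with nodes -3, -1, 1, 5:
  L_0(s) = (s + 1)(s - 1)(s - 5) / -64
  L_1(s) = (s + 3)(s - 1)(s - 5) / 24
  L_2(s) = (s + 3)(s + 1)(s - 5) / -32
  L_3(s) = (s + 3)(s + 1)(s - 1) / 192
Then P(s) = -187/2·L_0(s) + 5/2·L_1(s) + 21/2·L_2(s) + 1445/2·L_3(s).
Expanding and collecting terms gives P(s) = 5s^3 + 4s^2 - s + 5/2.
Check: P(-3) = -187/2. ✓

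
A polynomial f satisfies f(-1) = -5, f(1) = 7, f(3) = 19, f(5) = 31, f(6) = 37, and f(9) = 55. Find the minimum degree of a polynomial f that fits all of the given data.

Divided differences on the nodes -1, 1, 3, 5, 6, 9:
  order 0: -5  7  19  31  37  55
  order 1: 6  6  6  6  6
  order 2: 0  0  0  0
  order 3: 0  0  0
  order 4: 0  0
  order 5: 0
The order-1 divided differences are all 6 (nonzero) and every higher order vanishes, so the data lies on a polynomial of degree exactly 1.

1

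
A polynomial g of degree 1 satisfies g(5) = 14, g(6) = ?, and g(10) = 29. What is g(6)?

17

The 2 known points determine the degree-1 polynomial uniquely.
Write g(u) = au + b. Substituting each data point gives a linear system:
  5a + b = 14
  10a + b = 29
Solving the system yields a = 3, b = -1.
So g(u) = 3u - 1.
Then g(6) = 17.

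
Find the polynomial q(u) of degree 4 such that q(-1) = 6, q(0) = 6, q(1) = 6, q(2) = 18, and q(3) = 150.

Using the Lagrange interpolation formula with nodes -1, 0, 1, 2, 3:
  L_0(u) = u(u - 1)(u - 2)(u - 3) / 24
  L_1(u) = (u + 1)(u - 1)(u - 2)(u - 3) / -6
  L_2(u) = (u + 1)u(u - 2)(u - 3) / 4
  L_3(u) = (u + 1)u(u - 1)(u - 3) / -6
  L_4(u) = (u + 1)u(u - 1)(u - 2) / 24
Then q(u) = 6·L_0(u) + 6·L_1(u) + 6·L_2(u) + 18·L_3(u) + 150·L_4(u).
Expanding and collecting terms gives q(u) = 4u^4 - 6u^3 - 4u^2 + 6u + 6.
Check: q(1) = 6. ✓

q(u) = 4u^4 - 6u^3 - 4u^2 + 6u + 6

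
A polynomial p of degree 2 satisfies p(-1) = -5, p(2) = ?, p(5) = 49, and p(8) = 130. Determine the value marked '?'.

4

The 3 known points determine the degree-2 polynomial uniquely.
Write p(u) = au^2 + bu + c. Substituting each data point gives a linear system:
  a - b + c = -5
  25a + 5b + c = 49
  64a + 8b + c = 130
Solving the system yields a = 2, b = 1, c = -6.
So p(u) = 2u^2 + u - 6.
Then p(2) = 4.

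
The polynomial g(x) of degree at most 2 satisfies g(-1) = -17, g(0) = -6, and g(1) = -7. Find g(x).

g(x) = -6x^2 + 5x - 6

Write g(x) = ax^2 + bx + c. Substituting each data point gives a linear system:
  a - b + c = -17
  c = -6
  a + b + c = -7
Solving the system yields a = -6, b = 5, c = -6.
So g(x) = -6x^2 + 5x - 6.
Check: g(0) = -6. ✓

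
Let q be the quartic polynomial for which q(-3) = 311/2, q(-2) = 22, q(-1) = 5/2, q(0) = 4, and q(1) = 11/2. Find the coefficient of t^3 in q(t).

5/2

Write q(t) = at^4 + bt^3 + ct^2 + dt + e. Substituting each data point gives a linear system:
  81a - 27b + 9c - 3d + e = 311/2
  16a - 8b + 4c - 2d + e = 22
  a - b + c - d + e = 5/2
  e = 4
  a + b + c + d + e = 11/2
Solving the system yields a = 3, b = 5/2, c = -3, d = -1, e = 4.
So q(t) = 3t^4 + (5/2)t^3 - 3t^2 - t + 4.
The coefficient of t^3 is 5/2.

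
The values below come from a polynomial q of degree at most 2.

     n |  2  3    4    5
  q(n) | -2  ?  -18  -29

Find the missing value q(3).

On equispaced nodes a degree-2 polynomial has vanishing third forward difference, so
  - q(2) + 3·q(3) - 3·q(4) + q(5) = 0.
Substituting the known values and solving for q(3):
  3·q(3) = -27
  q(3) = -9.

-9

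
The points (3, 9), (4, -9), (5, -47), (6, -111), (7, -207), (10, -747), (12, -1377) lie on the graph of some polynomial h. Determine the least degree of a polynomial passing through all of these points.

3

Divided differences on the nodes 3, 4, 5, 6, 7, 10, 12:
  order 0: 9  -9  -47  -111  -207  -747  -1377
  order 1: -18  -38  -64  -96  -180  -315
  order 2: -10  -13  -16  -21  -27
  order 3: -1  -1  -1  -1
  order 4: 0  0  0
  order 5: 0  0
  order 6: 0
The order-3 divided differences are all -1 (nonzero) and every higher order vanishes, so the data lies on a polynomial of degree exactly 3.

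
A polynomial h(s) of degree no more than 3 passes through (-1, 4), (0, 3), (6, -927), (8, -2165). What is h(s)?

h(s) = -4s^3 - 2s^2 + s + 3

Write h(s) = as^3 + bs^2 + cs + d. Substituting each data point gives a linear system:
  -a + b - c + d = 4
  d = 3
  216a + 36b + 6c + d = -927
  512a + 64b + 8c + d = -2165
Solving the system yields a = -4, b = -2, c = 1, d = 3.
So h(s) = -4s^3 - 2s^2 + s + 3.
Check: h(-1) = 4. ✓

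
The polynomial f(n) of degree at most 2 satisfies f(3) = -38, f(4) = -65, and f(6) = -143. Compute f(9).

-320

Write f(n) = an^2 + bn + c. Substituting each data point gives a linear system:
  9a + 3b + c = -38
  16a + 4b + c = -65
  36a + 6b + c = -143
Solving the system yields a = -4, b = 1, c = -5.
So f(n) = -4n^2 + n - 5.
Then f(9) = -320.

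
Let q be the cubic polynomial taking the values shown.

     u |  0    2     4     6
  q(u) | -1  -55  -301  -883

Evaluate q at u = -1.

Write q(u) = au^3 + bu^2 + cu + d. Substituting each data point gives a linear system:
  d = -1
  8a + 4b + 2c + d = -55
  64a + 16b + 4c + d = -301
  216a + 36b + 6c + d = -883
Solving the system yields a = -3, b = -6, c = -3, d = -1.
So q(u) = -3u^3 - 6u^2 - 3u - 1.
Then q(-1) = -1.

-1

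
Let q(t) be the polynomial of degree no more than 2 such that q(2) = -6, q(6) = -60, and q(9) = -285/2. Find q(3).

Write q(t) = at^2 + bt + c. Substituting each data point gives a linear system:
  4a + 2b + c = -6
  36a + 6b + c = -60
  81a + 9b + c = -285/2
Solving the system yields a = -2, b = 5/2, c = -3.
So q(t) = -2t² + (5/2)t - 3.
Then q(3) = -27/2.

-27/2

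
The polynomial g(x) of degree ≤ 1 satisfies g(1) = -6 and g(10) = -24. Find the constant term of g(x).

-4

Write g(x) = ax + b. Substituting each data point gives a linear system:
  a + b = -6
  10a + b = -24
Solving the system yields a = -2, b = -4.
So g(x) = -2x - 4.
The constant term is -4.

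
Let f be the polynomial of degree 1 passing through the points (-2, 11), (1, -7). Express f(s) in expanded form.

Write f(s) = as + b. Substituting each data point gives a linear system:
  -2a + b = 11
  a + b = -7
Solving the system yields a = -6, b = -1.
So f(s) = -6s - 1.
Check: f(1) = -7. ✓

f(s) = -6s - 1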